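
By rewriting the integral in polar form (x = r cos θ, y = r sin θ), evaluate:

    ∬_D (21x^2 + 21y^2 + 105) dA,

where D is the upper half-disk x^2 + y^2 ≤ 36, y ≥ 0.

The region D is 0 ≤ r ≤ 6, 0 ≤ θ ≤ π in polar coordinates, where x = r cos(θ), y = r sin(θ), and dA = r dr dθ.

Under the substitution, the integrand becomes 21r^2 + 105, so

    ∬_D (21x^2 + 21y^2 + 105) dA = ∫_{0}^{π} ∫_{0}^{6} (21r^2 + 105) · r dr dθ.

Inner integral (in r): ∫_{0}^{6} (21r^2 + 105) · r dr = 8694.

Outer integral (in θ): ∫_{0}^{π} (8694) dθ = 8694π.

Therefore ∬_D (21x^2 + 21y^2 + 105) dA = 8694π.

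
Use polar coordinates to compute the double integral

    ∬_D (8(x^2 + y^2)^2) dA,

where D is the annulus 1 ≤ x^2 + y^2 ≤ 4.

The region D is 1 ≤ r ≤ 2, 0 ≤ θ ≤ 2π in polar coordinates, where x = r cos(θ), y = r sin(θ), and dA = r dr dθ.

Under the substitution, the integrand becomes 8r^4, so

    ∬_D (8(x^2 + y^2)^2) dA = ∫_{0}^{2π} ∫_{1}^{2} (8r^4) · r dr dθ.

Inner integral (in r): ∫_{1}^{2} (8r^4) · r dr = 84.

Outer integral (in θ): ∫_{0}^{2π} (84) dθ = 168π.

Therefore ∬_D (8(x^2 + y^2)^2) dA = 168π.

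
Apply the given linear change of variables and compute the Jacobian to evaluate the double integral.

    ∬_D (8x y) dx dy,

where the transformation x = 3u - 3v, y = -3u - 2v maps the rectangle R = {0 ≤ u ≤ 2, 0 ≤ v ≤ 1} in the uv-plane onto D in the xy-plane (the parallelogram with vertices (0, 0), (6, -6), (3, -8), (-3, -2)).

Compute the Jacobian determinant of (x, y) with respect to (u, v):

    ∂(x,y)/∂(u,v) = | 3  -3 | = (3)(-2) - (-3)(-3) = -15.
                   | -3  -2 |

Its absolute value is |J| = 15 (the area scaling factor).

Substituting x = 3u - 3v, y = -3u - 2v into the integrand,

    8x y → -72u^2 + 24u v + 48v^2,

so the integral becomes

    ∬_R (-72u^2 + 24u v + 48v^2) · |J| du dv = ∫_0^2 ∫_0^1 (-1080u^2 + 360u v + 720v^2) dv du.

Inner (v): -1080u^2 + 180u + 240.
Outer (u): -2040.

Therefore ∬_D (8x y) dx dy = -2040.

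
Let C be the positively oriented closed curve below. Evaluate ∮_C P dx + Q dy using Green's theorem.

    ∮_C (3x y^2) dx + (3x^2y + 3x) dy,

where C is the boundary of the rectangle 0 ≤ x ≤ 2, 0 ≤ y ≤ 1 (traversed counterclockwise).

Green's theorem converts the closed line integral into a double integral over the enclosed region D:

    ∮_C P dx + Q dy = ∬_D (∂Q/∂x - ∂P/∂y) dA.

Here P = 3x y^2, Q = 3x^2y + 3x, so

    ∂Q/∂x = 6x y + 3,    ∂P/∂y = 6x y,
    ∂Q/∂x - ∂P/∂y = 3.

D is the region 0 ≤ x ≤ 2, 0 ≤ y ≤ 1. Evaluating the double integral:

    ∬_D (3) dA = ∫_0^{2} ∫_0^{1} (3) dy dx.

Inner (y from 0 to 1): 3.
Outer (x from 0 to 2): 6.

Therefore ∮_C P dx + Q dy = 6.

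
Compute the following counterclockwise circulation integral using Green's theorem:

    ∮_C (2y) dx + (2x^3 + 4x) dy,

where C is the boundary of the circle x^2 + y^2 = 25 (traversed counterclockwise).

Green's theorem converts the closed line integral into a double integral over the enclosed region D:

    ∮_C P dx + Q dy = ∬_D (∂Q/∂x - ∂P/∂y) dA.

Here P = 2y, Q = 2x^3 + 4x, so

    ∂Q/∂x = 6x^2 + 4,    ∂P/∂y = 2,
    ∂Q/∂x - ∂P/∂y = 6x^2 + 2.

D is the region x^2 + y^2 ≤ 25. Evaluating the double integral:

In polar coordinates (x = r cos θ, y = r sin θ, dA = r dr dθ) the integrand becomes 6r^2cos(θ)^2 + 2, so

    ∬_D (6x^2 + 2) dA = ∫_0^{2π} ∫_0^{5} (6r^2cos(θ)^2 + 2) · r dr dθ.

Inner (r from 0 to 5): 1875cos(θ)^2/2 + 25.
Outer (θ from 0 to 2π): 1975π/2.

Therefore ∮_C P dx + Q dy = 1975π/2.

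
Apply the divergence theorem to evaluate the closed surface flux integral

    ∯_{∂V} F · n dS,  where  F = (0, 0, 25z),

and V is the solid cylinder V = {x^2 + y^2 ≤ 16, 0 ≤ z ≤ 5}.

By the divergence theorem,

    ∯_{∂V} F · n dS = ∭_V (∇ · F) dV.

Compute the divergence:
    ∇ · F = ∂F_x/∂x + ∂F_y/∂y + ∂F_z/∂z = 0 + 0 + 25 = 25.

In cylindrical coordinates, x = r cos(θ), y = r sin(θ), z = z, dV = r dr dθ dz, with 0 ≤ r ≤ 4, 0 ≤ θ ≤ 2π, 0 ≤ z ≤ 5.

The integrand, after substitution and multiplying by the volume element, becomes (25) · r, so

    ∭_V (∇·F) dV = ∫_0^{2π} ∫_0^{4} ∫_0^{5} (25) · r dz dr dθ.

Inner (z from 0 to 5): 125r.
Middle (r from 0 to 4): 1000.
Outer (θ from 0 to 2π): 2000π.

Therefore ∯_{∂V} F · n dS = 2000π.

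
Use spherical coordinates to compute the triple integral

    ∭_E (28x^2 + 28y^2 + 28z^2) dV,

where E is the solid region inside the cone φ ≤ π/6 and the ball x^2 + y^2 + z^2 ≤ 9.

In spherical coordinates, x = ρ sin(φ) cos(θ), y = ρ sin(φ) sin(θ), z = ρ cos(φ), and dV = ρ^2 sin(φ) dρ dφ dθ.

The integrand becomes 28ρ^2, so

    ∭_E (28x^2 + 28y^2 + 28z^2) dV = ∫_{0}^{2π} ∫_{0}^{π/6} ∫_{0}^{3} (28ρ^2) · ρ^2 sin(φ) dρ dφ dθ.

Inner (ρ): 6804sin(φ)/5.
Middle (φ): 6804/5 - 3402sqrt(3)/5.
Outer (θ): 6804π (2 - sqrt(3))/5.

Therefore the triple integral equals 6804π (2 - sqrt(3))/5.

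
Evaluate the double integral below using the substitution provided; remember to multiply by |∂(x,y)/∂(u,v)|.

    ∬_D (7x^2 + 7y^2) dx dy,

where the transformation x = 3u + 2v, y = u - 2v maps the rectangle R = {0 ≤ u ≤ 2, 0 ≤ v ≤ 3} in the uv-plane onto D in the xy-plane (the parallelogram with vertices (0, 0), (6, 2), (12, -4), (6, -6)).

Compute the Jacobian determinant of (x, y) with respect to (u, v):

    ∂(x,y)/∂(u,v) = | 3  2 | = (3)(-2) - (2)(1) = -8.
                   | 1  -2 |

Its absolute value is |J| = 8 (the area scaling factor).

Substituting x = 3u + 2v, y = u - 2v into the integrand,

    7x^2 + 7y^2 → 70u^2 + 56u v + 56v^2,

so the integral becomes

    ∬_R (70u^2 + 56u v + 56v^2) · |J| du dv = ∫_0^2 ∫_0^3 (560u^2 + 448u v + 448v^2) dv du.

Inner (v): 1680u^2 + 2016u + 4032.
Outer (u): 16576.

Therefore ∬_D (7x^2 + 7y^2) dx dy = 16576.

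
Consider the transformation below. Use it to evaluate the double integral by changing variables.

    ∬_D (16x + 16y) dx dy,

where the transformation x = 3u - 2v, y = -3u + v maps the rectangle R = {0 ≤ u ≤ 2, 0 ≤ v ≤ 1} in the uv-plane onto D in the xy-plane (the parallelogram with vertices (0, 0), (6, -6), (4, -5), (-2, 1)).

Compute the Jacobian determinant of (x, y) with respect to (u, v):

    ∂(x,y)/∂(u,v) = | 3  -2 | = (3)(1) - (-2)(-3) = -3.
                   | -3  1 |

Its absolute value is |J| = 3 (the area scaling factor).

Substituting x = 3u - 2v, y = -3u + v into the integrand,

    16x + 16y → -16v,

so the integral becomes

    ∬_R (-16v) · |J| du dv = ∫_0^2 ∫_0^1 (-48v) dv du.

Inner (v): -24.
Outer (u): -48.

Therefore ∬_D (16x + 16y) dx dy = -48.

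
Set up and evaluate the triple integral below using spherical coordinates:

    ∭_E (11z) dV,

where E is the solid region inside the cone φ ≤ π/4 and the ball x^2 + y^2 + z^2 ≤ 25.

In spherical coordinates, x = ρ sin(φ) cos(θ), y = ρ sin(φ) sin(θ), z = ρ cos(φ), and dV = ρ^2 sin(φ) dρ dφ dθ.

The integrand becomes 11ρ cos(φ), so

    ∭_E (11z) dV = ∫_{0}^{2π} ∫_{0}^{π/4} ∫_{0}^{5} (11ρ cos(φ)) · ρ^2 sin(φ) dρ dφ dθ.

Inner (ρ): 6875sin(2φ)/8.
Middle (φ): 6875/16.
Outer (θ): 6875π/8.

Therefore the triple integral equals 6875π/8.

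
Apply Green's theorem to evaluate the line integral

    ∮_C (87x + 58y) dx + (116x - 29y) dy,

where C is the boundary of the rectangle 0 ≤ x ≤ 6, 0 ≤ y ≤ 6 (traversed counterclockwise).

Green's theorem converts the closed line integral into a double integral over the enclosed region D:

    ∮_C P dx + Q dy = ∬_D (∂Q/∂x - ∂P/∂y) dA.

Here P = 87x + 58y, Q = 116x - 29y, so

    ∂Q/∂x = 116,    ∂P/∂y = 58,
    ∂Q/∂x - ∂P/∂y = 58.

D is the region 0 ≤ x ≤ 6, 0 ≤ y ≤ 6. Evaluating the double integral:

    ∬_D (58) dA = ∫_0^{6} ∫_0^{6} (58) dy dx.

Inner (y from 0 to 6): 348.
Outer (x from 0 to 6): 2088.

Therefore ∮_C P dx + Q dy = 2088.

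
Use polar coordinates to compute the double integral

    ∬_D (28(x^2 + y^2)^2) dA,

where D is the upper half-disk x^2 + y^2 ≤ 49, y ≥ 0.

The region D is 0 ≤ r ≤ 7, 0 ≤ θ ≤ π in polar coordinates, where x = r cos(θ), y = r sin(θ), and dA = r dr dθ.

Under the substitution, the integrand becomes 28r^4, so

    ∬_D (28(x^2 + y^2)^2) dA = ∫_{0}^{π} ∫_{0}^{7} (28r^4) · r dr dθ.

Inner integral (in r): ∫_{0}^{7} (28r^4) · r dr = 1647086/3.

Outer integral (in θ): ∫_{0}^{π} (1647086/3) dθ = 1647086π/3.

Therefore ∬_D (28(x^2 + y^2)^2) dA = 1647086π/3.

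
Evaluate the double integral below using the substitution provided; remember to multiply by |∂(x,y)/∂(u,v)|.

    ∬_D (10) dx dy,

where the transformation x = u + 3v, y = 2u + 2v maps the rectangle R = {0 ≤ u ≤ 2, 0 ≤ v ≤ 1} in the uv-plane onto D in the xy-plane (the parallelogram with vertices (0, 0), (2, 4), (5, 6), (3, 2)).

Compute the Jacobian determinant of (x, y) with respect to (u, v):

    ∂(x,y)/∂(u,v) = | 1  3 | = (1)(2) - (3)(2) = -4.
                   | 2  2 |

Its absolute value is |J| = 4 (the area scaling factor).

Substituting x = u + 3v, y = 2u + 2v into the integrand,

    10 → 10,

so the integral becomes

    ∬_R (10) · |J| du dv = ∫_0^2 ∫_0^1 (40) dv du.

Inner (v): 40.
Outer (u): 80.

Therefore ∬_D (10) dx dy = 80.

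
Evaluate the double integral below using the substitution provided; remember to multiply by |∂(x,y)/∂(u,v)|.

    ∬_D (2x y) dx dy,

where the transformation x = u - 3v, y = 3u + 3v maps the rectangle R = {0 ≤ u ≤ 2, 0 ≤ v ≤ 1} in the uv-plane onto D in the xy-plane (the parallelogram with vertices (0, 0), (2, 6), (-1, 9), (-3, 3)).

Compute the Jacobian determinant of (x, y) with respect to (u, v):

    ∂(x,y)/∂(u,v) = | 1  -3 | = (1)(3) - (-3)(3) = 12.
                   | 3  3 |

Its absolute value is |J| = 12 (the area scaling factor).

Substituting x = u - 3v, y = 3u + 3v into the integrand,

    2x y → 6u^2 - 12u v - 18v^2,

so the integral becomes

    ∬_R (6u^2 - 12u v - 18v^2) · |J| du dv = ∫_0^2 ∫_0^1 (72u^2 - 144u v - 216v^2) dv du.

Inner (v): 72u^2 - 72u - 72.
Outer (u): -96.

Therefore ∬_D (2x y) dx dy = -96.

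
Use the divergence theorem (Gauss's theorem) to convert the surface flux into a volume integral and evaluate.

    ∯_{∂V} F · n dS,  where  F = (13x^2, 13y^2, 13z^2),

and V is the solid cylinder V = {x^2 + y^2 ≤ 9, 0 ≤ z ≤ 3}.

By the divergence theorem,

    ∯_{∂V} F · n dS = ∭_V (∇ · F) dV.

Compute the divergence:
    ∇ · F = ∂F_x/∂x + ∂F_y/∂y + ∂F_z/∂z = 26x + 26y + 26z.

In cylindrical coordinates, x = r cos(θ), y = r sin(θ), z = z, dV = r dr dθ dz, with 0 ≤ r ≤ 3, 0 ≤ θ ≤ 2π, 0 ≤ z ≤ 3.

The integrand, after substitution and multiplying by the volume element, becomes (26sqrt(2)r sin(θ + π/4) + 26z) · r, so

    ∭_V (∇·F) dV = ∫_0^{2π} ∫_0^{3} ∫_0^{3} (26sqrt(2)r sin(θ + π/4) + 26z) · r dz dr dθ.

Inner (z from 0 to 3): 39r (2sqrt(2)r sin(θ + π/4) + 3).
Middle (r from 0 to 3): 702sqrt(2)sin(θ + π/4) + 1053/2.
Outer (θ from 0 to 2π): 1053π.

Therefore ∯_{∂V} F · n dS = 1053π.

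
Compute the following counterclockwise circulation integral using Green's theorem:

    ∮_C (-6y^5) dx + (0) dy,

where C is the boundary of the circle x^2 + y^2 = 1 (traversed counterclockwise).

Green's theorem converts the closed line integral into a double integral over the enclosed region D:

    ∮_C P dx + Q dy = ∬_D (∂Q/∂x - ∂P/∂y) dA.

Here P = -6y^5, Q = 0, so

    ∂Q/∂x = 0,    ∂P/∂y = -30y^4,
    ∂Q/∂x - ∂P/∂y = 30y^4.

D is the region x^2 + y^2 ≤ 1. Evaluating the double integral:

In polar coordinates (x = r cos θ, y = r sin θ, dA = r dr dθ) the integrand becomes 30r^4sin(θ)^4, so

    ∬_D (30y^4) dA = ∫_0^{2π} ∫_0^{1} (30r^4sin(θ)^4) · r dr dθ.

Inner (r from 0 to 1): 5sin(θ)^4.
Outer (θ from 0 to 2π): 15π/4.

Therefore ∮_C P dx + Q dy = 15π/4.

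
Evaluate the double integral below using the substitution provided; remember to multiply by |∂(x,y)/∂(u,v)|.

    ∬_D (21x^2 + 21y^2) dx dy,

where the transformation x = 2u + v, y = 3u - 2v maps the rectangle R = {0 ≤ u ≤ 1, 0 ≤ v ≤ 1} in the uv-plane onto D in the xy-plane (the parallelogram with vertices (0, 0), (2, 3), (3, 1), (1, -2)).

Compute the Jacobian determinant of (x, y) with respect to (u, v):

    ∂(x,y)/∂(u,v) = | 2  1 | = (2)(-2) - (1)(3) = -7.
                   | 3  -2 |

Its absolute value is |J| = 7 (the area scaling factor).

Substituting x = 2u + v, y = 3u - 2v into the integrand,

    21x^2 + 21y^2 → 273u^2 - 168u v + 105v^2,

so the integral becomes

    ∬_R (273u^2 - 168u v + 105v^2) · |J| du dv = ∫_0^1 ∫_0^1 (1911u^2 - 1176u v + 735v^2) dv du.

Inner (v): 1911u^2 - 588u + 245.
Outer (u): 588.

Therefore ∬_D (21x^2 + 21y^2) dx dy = 588.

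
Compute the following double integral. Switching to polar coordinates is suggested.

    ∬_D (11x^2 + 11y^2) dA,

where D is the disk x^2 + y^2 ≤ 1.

The region D is 0 ≤ r ≤ 1, 0 ≤ θ ≤ 2π in polar coordinates, where x = r cos(θ), y = r sin(θ), and dA = r dr dθ.

Under the substitution, the integrand becomes 11r^2, so

    ∬_D (11x^2 + 11y^2) dA = ∫_{0}^{2π} ∫_{0}^{1} (11r^2) · r dr dθ.

Inner integral (in r): ∫_{0}^{1} (11r^2) · r dr = 11/4.

Outer integral (in θ): ∫_{0}^{2π} (11/4) dθ = 11π/2.

Therefore ∬_D (11x^2 + 11y^2) dA = 11π/2.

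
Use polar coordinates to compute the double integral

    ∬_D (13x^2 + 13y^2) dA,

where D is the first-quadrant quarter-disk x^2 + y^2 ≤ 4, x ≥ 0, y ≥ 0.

The region D is 0 ≤ r ≤ 2, 0 ≤ θ ≤ π/2 in polar coordinates, where x = r cos(θ), y = r sin(θ), and dA = r dr dθ.

Under the substitution, the integrand becomes 13r^2, so

    ∬_D (13x^2 + 13y^2) dA = ∫_{0}^{π/2} ∫_{0}^{2} (13r^2) · r dr dθ.

Inner integral (in r): ∫_{0}^{2} (13r^2) · r dr = 52.

Outer integral (in θ): ∫_{0}^{π/2} (52) dθ = 26π.

Therefore ∬_D (13x^2 + 13y^2) dA = 26π.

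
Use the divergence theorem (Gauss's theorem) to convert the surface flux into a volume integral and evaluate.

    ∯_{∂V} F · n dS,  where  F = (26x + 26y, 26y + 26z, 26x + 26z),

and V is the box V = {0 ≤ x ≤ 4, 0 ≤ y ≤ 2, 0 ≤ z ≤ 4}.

By the divergence theorem,

    ∯_{∂V} F · n dS = ∭_V (∇ · F) dV.

Compute the divergence:
    ∇ · F = ∂F_x/∂x + ∂F_y/∂y + ∂F_z/∂z = 26 + 26 + 26 = 78.

V is a rectangular box, so dV = dx dy dz with 0 ≤ x ≤ 4, 0 ≤ y ≤ 2, 0 ≤ z ≤ 4.

Integrate (78) over V as an iterated integral:

    ∭_V (∇·F) dV = ∫_0^{4} ∫_0^{2} ∫_0^{4} (78) dz dy dx.

Inner (z from 0 to 4): 312.
Middle (y from 0 to 2): 624.
Outer (x from 0 to 4): 2496.

Therefore ∯_{∂V} F · n dS = 2496.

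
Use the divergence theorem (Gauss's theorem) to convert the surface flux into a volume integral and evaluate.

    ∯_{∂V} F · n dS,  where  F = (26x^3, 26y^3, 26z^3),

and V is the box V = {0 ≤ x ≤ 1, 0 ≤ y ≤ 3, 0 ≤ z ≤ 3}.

By the divergence theorem,

    ∯_{∂V} F · n dS = ∭_V (∇ · F) dV.

Compute the divergence:
    ∇ · F = ∂F_x/∂x + ∂F_y/∂y + ∂F_z/∂z = 78x^2 + 78y^2 + 78z^2.

V is a rectangular box, so dV = dx dy dz with 0 ≤ x ≤ 1, 0 ≤ y ≤ 3, 0 ≤ z ≤ 3.

Integrate (78x^2 + 78y^2 + 78z^2) over V as an iterated integral:

    ∭_V (∇·F) dV = ∫_0^{1} ∫_0^{3} ∫_0^{3} (78x^2 + 78y^2 + 78z^2) dz dy dx.

Inner (z from 0 to 3): 234x^2 + 234y^2 + 702.
Middle (y from 0 to 3): 702x^2 + 4212.
Outer (x from 0 to 1): 4446.

Therefore ∯_{∂V} F · n dS = 4446.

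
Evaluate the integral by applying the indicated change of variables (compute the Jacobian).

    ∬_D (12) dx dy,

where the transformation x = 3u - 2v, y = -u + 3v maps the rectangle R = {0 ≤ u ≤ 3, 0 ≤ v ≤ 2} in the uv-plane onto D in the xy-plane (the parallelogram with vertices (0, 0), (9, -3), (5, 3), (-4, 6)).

Compute the Jacobian determinant of (x, y) with respect to (u, v):

    ∂(x,y)/∂(u,v) = | 3  -2 | = (3)(3) - (-2)(-1) = 7.
                   | -1  3 |

Its absolute value is |J| = 7 (the area scaling factor).

Substituting x = 3u - 2v, y = -u + 3v into the integrand,

    12 → 12,

so the integral becomes

    ∬_R (12) · |J| du dv = ∫_0^3 ∫_0^2 (84) dv du.

Inner (v): 168.
Outer (u): 504.

Therefore ∬_D (12) dx dy = 504.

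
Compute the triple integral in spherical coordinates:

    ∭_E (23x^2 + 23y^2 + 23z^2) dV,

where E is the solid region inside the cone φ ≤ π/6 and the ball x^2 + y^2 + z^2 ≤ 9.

In spherical coordinates, x = ρ sin(φ) cos(θ), y = ρ sin(φ) sin(θ), z = ρ cos(φ), and dV = ρ^2 sin(φ) dρ dφ dθ.

The integrand becomes 23ρ^2, so

    ∭_E (23x^2 + 23y^2 + 23z^2) dV = ∫_{0}^{2π} ∫_{0}^{π/6} ∫_{0}^{3} (23ρ^2) · ρ^2 sin(φ) dρ dφ dθ.

Inner (ρ): 5589sin(φ)/5.
Middle (φ): 5589/5 - 5589sqrt(3)/10.
Outer (θ): 5589π (2 - sqrt(3))/5.

Therefore the triple integral equals 5589π (2 - sqrt(3))/5.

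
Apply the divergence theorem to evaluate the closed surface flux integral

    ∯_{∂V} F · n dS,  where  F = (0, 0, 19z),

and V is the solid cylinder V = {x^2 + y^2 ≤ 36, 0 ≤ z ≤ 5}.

By the divergence theorem,

    ∯_{∂V} F · n dS = ∭_V (∇ · F) dV.

Compute the divergence:
    ∇ · F = ∂F_x/∂x + ∂F_y/∂y + ∂F_z/∂z = 0 + 0 + 19 = 19.

In cylindrical coordinates, x = r cos(θ), y = r sin(θ), z = z, dV = r dr dθ dz, with 0 ≤ r ≤ 6, 0 ≤ θ ≤ 2π, 0 ≤ z ≤ 5.

The integrand, after substitution and multiplying by the volume element, becomes (19) · r, so

    ∭_V (∇·F) dV = ∫_0^{2π} ∫_0^{6} ∫_0^{5} (19) · r dz dr dθ.

Inner (z from 0 to 5): 95r.
Middle (r from 0 to 6): 1710.
Outer (θ from 0 to 2π): 3420π.

Therefore ∯_{∂V} F · n dS = 3420π.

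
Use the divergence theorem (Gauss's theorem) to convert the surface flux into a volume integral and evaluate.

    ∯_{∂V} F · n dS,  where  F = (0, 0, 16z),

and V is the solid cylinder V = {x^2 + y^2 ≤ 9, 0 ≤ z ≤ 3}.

By the divergence theorem,

    ∯_{∂V} F · n dS = ∭_V (∇ · F) dV.

Compute the divergence:
    ∇ · F = ∂F_x/∂x + ∂F_y/∂y + ∂F_z/∂z = 0 + 0 + 16 = 16.

In cylindrical coordinates, x = r cos(θ), y = r sin(θ), z = z, dV = r dr dθ dz, with 0 ≤ r ≤ 3, 0 ≤ θ ≤ 2π, 0 ≤ z ≤ 3.

The integrand, after substitution and multiplying by the volume element, becomes (16) · r, so

    ∭_V (∇·F) dV = ∫_0^{2π} ∫_0^{3} ∫_0^{3} (16) · r dz dr dθ.

Inner (z from 0 to 3): 48r.
Middle (r from 0 to 3): 216.
Outer (θ from 0 to 2π): 432π.

Therefore ∯_{∂V} F · n dS = 432π.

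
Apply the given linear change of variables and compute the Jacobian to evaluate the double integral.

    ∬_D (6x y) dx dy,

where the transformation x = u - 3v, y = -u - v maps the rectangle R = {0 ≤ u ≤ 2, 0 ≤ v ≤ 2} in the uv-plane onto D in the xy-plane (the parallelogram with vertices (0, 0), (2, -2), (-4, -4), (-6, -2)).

Compute the Jacobian determinant of (x, y) with respect to (u, v):

    ∂(x,y)/∂(u,v) = | 1  -3 | = (1)(-1) - (-3)(-1) = -4.
                   | -1  -1 |

Its absolute value is |J| = 4 (the area scaling factor).

Substituting x = u - 3v, y = -u - v into the integrand,

    6x y → -6u^2 + 12u v + 18v^2,

so the integral becomes

    ∬_R (-6u^2 + 12u v + 18v^2) · |J| du dv = ∫_0^2 ∫_0^2 (-24u^2 + 48u v + 72v^2) dv du.

Inner (v): -48u^2 + 96u + 192.
Outer (u): 448.

Therefore ∬_D (6x y) dx dy = 448.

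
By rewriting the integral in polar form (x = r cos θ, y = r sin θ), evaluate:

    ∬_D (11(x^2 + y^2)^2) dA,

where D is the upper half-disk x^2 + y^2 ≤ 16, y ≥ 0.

The region D is 0 ≤ r ≤ 4, 0 ≤ θ ≤ π in polar coordinates, where x = r cos(θ), y = r sin(θ), and dA = r dr dθ.

Under the substitution, the integrand becomes 11r^4, so

    ∬_D (11(x^2 + y^2)^2) dA = ∫_{0}^{π} ∫_{0}^{4} (11r^4) · r dr dθ.

Inner integral (in r): ∫_{0}^{4} (11r^4) · r dr = 22528/3.

Outer integral (in θ): ∫_{0}^{π} (22528/3) dθ = 22528π/3.

Therefore ∬_D (11(x^2 + y^2)^2) dA = 22528π/3.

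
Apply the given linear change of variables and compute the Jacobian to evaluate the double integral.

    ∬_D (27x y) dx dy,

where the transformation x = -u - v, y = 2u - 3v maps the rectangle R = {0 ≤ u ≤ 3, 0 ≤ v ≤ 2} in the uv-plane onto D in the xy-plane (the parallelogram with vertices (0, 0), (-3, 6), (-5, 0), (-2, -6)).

Compute the Jacobian determinant of (x, y) with respect to (u, v):

    ∂(x,y)/∂(u,v) = | -1  -1 | = (-1)(-3) - (-1)(2) = 5.
                   | 2  -3 |

Its absolute value is |J| = 5 (the area scaling factor).

Substituting x = -u - v, y = 2u - 3v into the integrand,

    27x y → -54u^2 + 27u v + 81v^2,

so the integral becomes

    ∬_R (-54u^2 + 27u v + 81v^2) · |J| du dv = ∫_0^3 ∫_0^2 (-270u^2 + 135u v + 405v^2) dv du.

Inner (v): -540u^2 + 270u + 1080.
Outer (u): -405.

Therefore ∬_D (27x y) dx dy = -405.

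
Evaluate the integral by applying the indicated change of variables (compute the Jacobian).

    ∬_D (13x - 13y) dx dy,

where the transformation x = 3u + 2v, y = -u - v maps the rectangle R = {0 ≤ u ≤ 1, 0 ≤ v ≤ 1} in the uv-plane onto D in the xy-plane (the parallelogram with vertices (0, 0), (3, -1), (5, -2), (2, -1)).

Compute the Jacobian determinant of (x, y) with respect to (u, v):

    ∂(x,y)/∂(u,v) = | 3  2 | = (3)(-1) - (2)(-1) = -1.
                   | -1  -1 |

Its absolute value is |J| = 1 (the area scaling factor).

Substituting x = 3u + 2v, y = -u - v into the integrand,

    13x - 13y → 52u + 39v,

so the integral becomes

    ∬_R (52u + 39v) · |J| du dv = ∫_0^1 ∫_0^1 (52u + 39v) dv du.

Inner (v): 52u + 39/2.
Outer (u): 91/2.

Therefore ∬_D (13x - 13y) dx dy = 91/2.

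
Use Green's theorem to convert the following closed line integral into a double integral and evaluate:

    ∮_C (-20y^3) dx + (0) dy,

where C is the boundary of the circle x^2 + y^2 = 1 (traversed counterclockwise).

Green's theorem converts the closed line integral into a double integral over the enclosed region D:

    ∮_C P dx + Q dy = ∬_D (∂Q/∂x - ∂P/∂y) dA.

Here P = -20y^3, Q = 0, so

    ∂Q/∂x = 0,    ∂P/∂y = -60y^2,
    ∂Q/∂x - ∂P/∂y = 60y^2.

D is the region x^2 + y^2 ≤ 1. Evaluating the double integral:

In polar coordinates (x = r cos θ, y = r sin θ, dA = r dr dθ) the integrand becomes 60r^2sin(θ)^2, so

    ∬_D (60y^2) dA = ∫_0^{2π} ∫_0^{1} (60r^2sin(θ)^2) · r dr dθ.

Inner (r from 0 to 1): 15sin(θ)^2.
Outer (θ from 0 to 2π): 15π.

Therefore ∮_C P dx + Q dy = 15π.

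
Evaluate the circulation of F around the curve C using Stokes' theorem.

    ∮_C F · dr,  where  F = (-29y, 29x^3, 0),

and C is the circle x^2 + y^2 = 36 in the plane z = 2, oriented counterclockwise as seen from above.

Let S be the flat disk x^2 + y^2 ≤ 36 in the plane z = 2, with upward unit normal n̂ = ẑ. By Stokes' theorem,

    ∮_C F · dr = ∬_S (∇ × F) · n̂ dS = ∬_D (curl F)_z dA,

where D is the disk x^2 + y^2 ≤ 36.

Compute the curl of F = (-29y, 29x^3, 0):
    (∇ × F)_x = ∂F_z/∂y - ∂F_y/∂z = 0,
    (∇ × F)_y = ∂F_x/∂z - ∂F_z/∂x = 0,
    (∇ × F)_z = ∂F_y/∂x - ∂F_x/∂y = 87x^2 + 29.

On z = 2, (curl F)_z = 87x^2 + 29.

Convert to polar (x = r cos θ, y = r sin θ, dA = r dr dθ); the integrand becomes 87r^2cos(θ)^2 + 29, so

    ∬_D (curl F)_z dA = ∫_0^{2π} ∫_0^{6} (87r^2cos(θ)^2 + 29) · r dr dθ.

Inner (r from 0 to 6): 28188cos(θ)^2 + 522.
Outer (θ from 0 to 2π): 29232π.

Therefore ∮_C F · dr = 29232π.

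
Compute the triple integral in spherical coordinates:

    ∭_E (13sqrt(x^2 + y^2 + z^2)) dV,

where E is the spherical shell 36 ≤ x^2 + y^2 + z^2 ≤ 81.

In spherical coordinates, x = ρ sin(φ) cos(θ), y = ρ sin(φ) sin(θ), z = ρ cos(φ), and dV = ρ^2 sin(φ) dρ dφ dθ.

The integrand becomes 13ρ, so

    ∭_E (13sqrt(x^2 + y^2 + z^2)) dV = ∫_{0}^{2π} ∫_{0}^{π} ∫_{6}^{9} (13ρ) · ρ^2 sin(φ) dρ dφ dθ.

Inner (ρ): 68445sin(φ)/4.
Middle (φ): 68445/2.
Outer (θ): 68445π.

Therefore the triple integral equals 68445π.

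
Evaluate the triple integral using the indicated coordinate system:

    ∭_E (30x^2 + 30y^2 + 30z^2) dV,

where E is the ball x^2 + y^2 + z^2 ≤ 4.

In spherical coordinates, x = ρ sin(φ) cos(θ), y = ρ sin(φ) sin(θ), z = ρ cos(φ), and dV = ρ^2 sin(φ) dρ dφ dθ.

The integrand becomes 30ρ^2, so

    ∭_E (30x^2 + 30y^2 + 30z^2) dV = ∫_{0}^{2π} ∫_{0}^{π} ∫_{0}^{2} (30ρ^2) · ρ^2 sin(φ) dρ dφ dθ.

Inner (ρ): 192sin(φ).
Middle (φ): 384.
Outer (θ): 768π.

Therefore the triple integral equals 768π.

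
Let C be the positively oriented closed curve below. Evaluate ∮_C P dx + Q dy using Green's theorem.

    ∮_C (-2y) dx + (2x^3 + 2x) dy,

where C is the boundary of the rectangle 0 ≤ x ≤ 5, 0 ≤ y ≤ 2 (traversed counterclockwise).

Green's theorem converts the closed line integral into a double integral over the enclosed region D:

    ∮_C P dx + Q dy = ∬_D (∂Q/∂x - ∂P/∂y) dA.

Here P = -2y, Q = 2x^3 + 2x, so

    ∂Q/∂x = 6x^2 + 2,    ∂P/∂y = -2,
    ∂Q/∂x - ∂P/∂y = 6x^2 + 4.

D is the region 0 ≤ x ≤ 5, 0 ≤ y ≤ 2. Evaluating the double integral:

    ∬_D (6x^2 + 4) dA = ∫_0^{5} ∫_0^{2} (6x^2 + 4) dy dx.

Inner (y from 0 to 2): 12x^2 + 8.
Outer (x from 0 to 5): 540.

Therefore ∮_C P dx + Q dy = 540.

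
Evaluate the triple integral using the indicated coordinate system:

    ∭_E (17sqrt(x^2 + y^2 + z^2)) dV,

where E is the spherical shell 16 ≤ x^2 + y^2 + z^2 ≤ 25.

In spherical coordinates, x = ρ sin(φ) cos(θ), y = ρ sin(φ) sin(θ), z = ρ cos(φ), and dV = ρ^2 sin(φ) dρ dφ dθ.

The integrand becomes 17ρ, so

    ∭_E (17sqrt(x^2 + y^2 + z^2)) dV = ∫_{0}^{2π} ∫_{0}^{π} ∫_{4}^{5} (17ρ) · ρ^2 sin(φ) dρ dφ dθ.

Inner (ρ): 6273sin(φ)/4.
Middle (φ): 6273/2.
Outer (θ): 6273π.

Therefore the triple integral equals 6273π.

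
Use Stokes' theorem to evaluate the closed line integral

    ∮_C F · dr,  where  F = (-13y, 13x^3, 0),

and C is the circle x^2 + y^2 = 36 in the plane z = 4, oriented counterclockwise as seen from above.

Let S be the flat disk x^2 + y^2 ≤ 36 in the plane z = 4, with upward unit normal n̂ = ẑ. By Stokes' theorem,

    ∮_C F · dr = ∬_S (∇ × F) · n̂ dS = ∬_D (curl F)_z dA,

where D is the disk x^2 + y^2 ≤ 36.

Compute the curl of F = (-13y, 13x^3, 0):
    (∇ × F)_x = ∂F_z/∂y - ∂F_y/∂z = 0,
    (∇ × F)_y = ∂F_x/∂z - ∂F_z/∂x = 0,
    (∇ × F)_z = ∂F_y/∂x - ∂F_x/∂y = 39x^2 + 13.

On z = 4, (curl F)_z = 39x^2 + 13.

Convert to polar (x = r cos θ, y = r sin θ, dA = r dr dθ); the integrand becomes 39r^2cos(θ)^2 + 13, so

    ∬_D (curl F)_z dA = ∫_0^{2π} ∫_0^{6} (39r^2cos(θ)^2 + 13) · r dr dθ.

Inner (r from 0 to 6): 12636cos(θ)^2 + 234.
Outer (θ from 0 to 2π): 13104π.

Therefore ∮_C F · dr = 13104π.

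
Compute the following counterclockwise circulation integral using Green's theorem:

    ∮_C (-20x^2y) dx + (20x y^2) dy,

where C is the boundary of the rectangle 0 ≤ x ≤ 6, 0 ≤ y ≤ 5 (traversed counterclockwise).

Green's theorem converts the closed line integral into a double integral over the enclosed region D:

    ∮_C P dx + Q dy = ∬_D (∂Q/∂x - ∂P/∂y) dA.

Here P = -20x^2y, Q = 20x y^2, so

    ∂Q/∂x = 20y^2,    ∂P/∂y = -20x^2,
    ∂Q/∂x - ∂P/∂y = 20x^2 + 20y^2.

D is the region 0 ≤ x ≤ 6, 0 ≤ y ≤ 5. Evaluating the double integral:

    ∬_D (20x^2 + 20y^2) dA = ∫_0^{6} ∫_0^{5} (20x^2 + 20y^2) dy dx.

Inner (y from 0 to 5): 100x^2 + 2500/3.
Outer (x from 0 to 6): 12200.

Therefore ∮_C P dx + Q dy = 12200.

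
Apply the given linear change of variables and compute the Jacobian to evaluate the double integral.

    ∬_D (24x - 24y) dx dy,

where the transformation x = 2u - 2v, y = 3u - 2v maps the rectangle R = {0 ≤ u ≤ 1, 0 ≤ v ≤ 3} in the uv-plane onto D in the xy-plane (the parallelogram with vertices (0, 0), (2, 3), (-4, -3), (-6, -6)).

Compute the Jacobian determinant of (x, y) with respect to (u, v):

    ∂(x,y)/∂(u,v) = | 2  -2 | = (2)(-2) - (-2)(3) = 2.
                   | 3  -2 |

Its absolute value is |J| = 2 (the area scaling factor).

Substituting x = 2u - 2v, y = 3u - 2v into the integrand,

    24x - 24y → -24u,

so the integral becomes

    ∬_R (-24u) · |J| du dv = ∫_0^1 ∫_0^3 (-48u) dv du.

Inner (v): -144u.
Outer (u): -72.

Therefore ∬_D (24x - 24y) dx dy = -72.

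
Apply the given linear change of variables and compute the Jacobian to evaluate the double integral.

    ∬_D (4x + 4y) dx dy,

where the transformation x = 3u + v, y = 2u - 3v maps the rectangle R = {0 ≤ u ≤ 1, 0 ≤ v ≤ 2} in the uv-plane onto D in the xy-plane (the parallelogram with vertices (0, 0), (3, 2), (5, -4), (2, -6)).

Compute the Jacobian determinant of (x, y) with respect to (u, v):

    ∂(x,y)/∂(u,v) = | 3  1 | = (3)(-3) - (1)(2) = -11.
                   | 2  -3 |

Its absolute value is |J| = 11 (the area scaling factor).

Substituting x = 3u + v, y = 2u - 3v into the integrand,

    4x + 4y → 20u - 8v,

so the integral becomes

    ∬_R (20u - 8v) · |J| du dv = ∫_0^1 ∫_0^2 (220u - 88v) dv du.

Inner (v): 440u - 176.
Outer (u): 44.

Therefore ∬_D (4x + 4y) dx dy = 44.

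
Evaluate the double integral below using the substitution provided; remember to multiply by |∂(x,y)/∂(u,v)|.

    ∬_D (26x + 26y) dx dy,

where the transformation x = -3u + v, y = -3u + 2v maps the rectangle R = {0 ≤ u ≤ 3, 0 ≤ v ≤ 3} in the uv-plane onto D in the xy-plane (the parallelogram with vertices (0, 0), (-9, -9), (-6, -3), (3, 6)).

Compute the Jacobian determinant of (x, y) with respect to (u, v):

    ∂(x,y)/∂(u,v) = | -3  1 | = (-3)(2) - (1)(-3) = -3.
                   | -3  2 |

Its absolute value is |J| = 3 (the area scaling factor).

Substituting x = -3u + v, y = -3u + 2v into the integrand,

    26x + 26y → -156u + 78v,

so the integral becomes

    ∬_R (-156u + 78v) · |J| du dv = ∫_0^3 ∫_0^3 (-468u + 234v) dv du.

Inner (v): 1053 - 1404u.
Outer (u): -3159.

Therefore ∬_D (26x + 26y) dx dy = -3159.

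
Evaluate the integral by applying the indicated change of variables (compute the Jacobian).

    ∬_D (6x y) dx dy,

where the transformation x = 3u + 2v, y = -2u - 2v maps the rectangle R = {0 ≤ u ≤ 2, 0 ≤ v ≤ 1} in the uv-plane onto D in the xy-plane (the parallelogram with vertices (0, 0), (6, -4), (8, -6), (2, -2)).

Compute the Jacobian determinant of (x, y) with respect to (u, v):

    ∂(x,y)/∂(u,v) = | 3  2 | = (3)(-2) - (2)(-2) = -2.
                   | -2  -2 |

Its absolute value is |J| = 2 (the area scaling factor).

Substituting x = 3u + 2v, y = -2u - 2v into the integrand,

    6x y → -36u^2 - 60u v - 24v^2,

so the integral becomes

    ∬_R (-36u^2 - 60u v - 24v^2) · |J| du dv = ∫_0^2 ∫_0^1 (-72u^2 - 120u v - 48v^2) dv du.

Inner (v): -72u^2 - 60u - 16.
Outer (u): -344.

Therefore ∬_D (6x y) dx dy = -344.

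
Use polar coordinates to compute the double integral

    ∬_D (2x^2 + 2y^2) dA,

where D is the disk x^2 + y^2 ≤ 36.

The region D is 0 ≤ r ≤ 6, 0 ≤ θ ≤ 2π in polar coordinates, where x = r cos(θ), y = r sin(θ), and dA = r dr dθ.

Under the substitution, the integrand becomes 2r^2, so

    ∬_D (2x^2 + 2y^2) dA = ∫_{0}^{2π} ∫_{0}^{6} (2r^2) · r dr dθ.

Inner integral (in r): ∫_{0}^{6} (2r^2) · r dr = 648.

Outer integral (in θ): ∫_{0}^{2π} (648) dθ = 1296π.

Therefore ∬_D (2x^2 + 2y^2) dA = 1296π.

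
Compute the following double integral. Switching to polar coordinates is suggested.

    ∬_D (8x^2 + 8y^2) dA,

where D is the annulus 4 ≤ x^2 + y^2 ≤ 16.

The region D is 2 ≤ r ≤ 4, 0 ≤ θ ≤ 2π in polar coordinates, where x = r cos(θ), y = r sin(θ), and dA = r dr dθ.

Under the substitution, the integrand becomes 8r^2, so

    ∬_D (8x^2 + 8y^2) dA = ∫_{0}^{2π} ∫_{2}^{4} (8r^2) · r dr dθ.

Inner integral (in r): ∫_{2}^{4} (8r^2) · r dr = 480.

Outer integral (in θ): ∫_{0}^{2π} (480) dθ = 960π.

Therefore ∬_D (8x^2 + 8y^2) dA = 960π.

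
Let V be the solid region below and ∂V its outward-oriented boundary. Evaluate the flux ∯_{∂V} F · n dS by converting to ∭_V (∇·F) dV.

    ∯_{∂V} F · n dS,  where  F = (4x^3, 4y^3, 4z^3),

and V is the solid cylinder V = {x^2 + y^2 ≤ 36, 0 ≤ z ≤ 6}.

By the divergence theorem,

    ∯_{∂V} F · n dS = ∭_V (∇ · F) dV.

Compute the divergence:
    ∇ · F = ∂F_x/∂x + ∂F_y/∂y + ∂F_z/∂z = 12x^2 + 12y^2 + 12z^2.

In cylindrical coordinates, x = r cos(θ), y = r sin(θ), z = z, dV = r dr dθ dz, with 0 ≤ r ≤ 6, 0 ≤ θ ≤ 2π, 0 ≤ z ≤ 6.

The integrand, after substitution and multiplying by the volume element, becomes (12r^2 + 12z^2) · r, so

    ∭_V (∇·F) dV = ∫_0^{2π} ∫_0^{6} ∫_0^{6} (12r^2 + 12z^2) · r dz dr dθ.

Inner (z from 0 to 6): 72r (r^2 + 12).
Middle (r from 0 to 6): 38880.
Outer (θ from 0 to 2π): 77760π.

Therefore ∯_{∂V} F · n dS = 77760π.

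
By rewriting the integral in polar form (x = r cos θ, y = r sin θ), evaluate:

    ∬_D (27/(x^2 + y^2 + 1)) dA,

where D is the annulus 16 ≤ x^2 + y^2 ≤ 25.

The region D is 4 ≤ r ≤ 5, 0 ≤ θ ≤ 2π in polar coordinates, where x = r cos(θ), y = r sin(θ), and dA = r dr dθ.

Under the substitution, the integrand becomes 27/(r^2 + 1), so

    ∬_D (27/(x^2 + y^2 + 1)) dA = ∫_{0}^{2π} ∫_{4}^{5} (27/(r^2 + 1)) · r dr dθ.

Inner integral (in r): ∫_{4}^{5} (27/(r^2 + 1)) · r dr = log(2481152873203736576sqrt(442)/168377826559400929).

Outer integral (in θ): ∫_{0}^{2π} (log(2481152873203736576sqrt(442)/168377826559400929)) dθ = log((2481152873203736576sqrt(442)/168377826559400929)^(2π)).

Therefore ∬_D (27/(x^2 + y^2 + 1)) dA = log((2481152873203736576sqrt(442)/168377826559400929)^(2π)).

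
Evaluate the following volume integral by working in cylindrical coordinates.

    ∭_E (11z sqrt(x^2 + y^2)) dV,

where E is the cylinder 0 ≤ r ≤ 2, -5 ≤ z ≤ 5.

In cylindrical coordinates, x = r cos(θ), y = r sin(θ), z = z, and dV = r dr dθ dz.

The integrand becomes 11r z, so

    ∭_E (11z sqrt(x^2 + y^2)) dV = ∫_{0}^{2π} ∫_{0}^{2} ∫_{-5}^{5} (11r z) · r dz dr dθ.

Inner (z): 0.
Middle (r from 0 to 2): 0.
Outer (θ): 0.

Therefore the triple integral equals 0.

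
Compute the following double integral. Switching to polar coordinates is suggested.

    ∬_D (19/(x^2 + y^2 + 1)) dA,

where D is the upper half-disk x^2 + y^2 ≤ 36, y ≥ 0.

The region D is 0 ≤ r ≤ 6, 0 ≤ θ ≤ π in polar coordinates, where x = r cos(θ), y = r sin(θ), and dA = r dr dθ.

Under the substitution, the integrand becomes 19/(r^2 + 1), so

    ∬_D (19/(x^2 + y^2 + 1)) dA = ∫_{0}^{π} ∫_{0}^{6} (19/(r^2 + 1)) · r dr dθ.

Inner integral (in r): ∫_{0}^{6} (19/(r^2 + 1)) · r dr = 19log(37)/2.

Outer integral (in θ): ∫_{0}^{π} (19log(37)/2) dθ = 19π log(37)/2.

Therefore ∬_D (19/(x^2 + y^2 + 1)) dA = 19π log(37)/2.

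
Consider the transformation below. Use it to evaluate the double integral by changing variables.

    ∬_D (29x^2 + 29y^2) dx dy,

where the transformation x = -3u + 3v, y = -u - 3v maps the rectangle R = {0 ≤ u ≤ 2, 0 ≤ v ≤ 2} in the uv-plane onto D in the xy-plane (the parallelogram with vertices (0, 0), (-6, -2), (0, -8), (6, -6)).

Compute the Jacobian determinant of (x, y) with respect to (u, v):

    ∂(x,y)/∂(u,v) = | -3  3 | = (-3)(-3) - (3)(-1) = 12.
                   | -1  -3 |

Its absolute value is |J| = 12 (the area scaling factor).

Substituting x = -3u + 3v, y = -u - 3v into the integrand,

    29x^2 + 29y^2 → 290u^2 - 348u v + 522v^2,

so the integral becomes

    ∬_R (290u^2 - 348u v + 522v^2) · |J| du dv = ∫_0^2 ∫_0^2 (3480u^2 - 4176u v + 6264v^2) dv du.

Inner (v): 6960u^2 - 8352u + 16704.
Outer (u): 35264.

Therefore ∬_D (29x^2 + 29y^2) dx dy = 35264.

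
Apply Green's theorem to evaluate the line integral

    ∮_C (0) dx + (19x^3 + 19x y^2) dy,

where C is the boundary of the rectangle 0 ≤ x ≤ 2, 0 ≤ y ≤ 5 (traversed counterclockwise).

Green's theorem converts the closed line integral into a double integral over the enclosed region D:

    ∮_C P dx + Q dy = ∬_D (∂Q/∂x - ∂P/∂y) dA.

Here P = 0, Q = 19x^3 + 19x y^2, so

    ∂Q/∂x = 57x^2 + 19y^2,    ∂P/∂y = 0,
    ∂Q/∂x - ∂P/∂y = 57x^2 + 19y^2.

D is the region 0 ≤ x ≤ 2, 0 ≤ y ≤ 5. Evaluating the double integral:

    ∬_D (57x^2 + 19y^2) dA = ∫_0^{2} ∫_0^{5} (57x^2 + 19y^2) dy dx.

Inner (y from 0 to 5): 285x^2 + 2375/3.
Outer (x from 0 to 2): 7030/3.

Therefore ∮_C P dx + Q dy = 7030/3.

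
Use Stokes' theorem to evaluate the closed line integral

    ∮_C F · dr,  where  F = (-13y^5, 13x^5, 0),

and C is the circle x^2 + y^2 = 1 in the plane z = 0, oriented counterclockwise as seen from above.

Let S be the flat disk x^2 + y^2 ≤ 1 in the plane z = 0, with upward unit normal n̂ = ẑ. By Stokes' theorem,

    ∮_C F · dr = ∬_S (∇ × F) · n̂ dS = ∬_D (curl F)_z dA,

where D is the disk x^2 + y^2 ≤ 1.

Compute the curl of F = (-13y^5, 13x^5, 0):
    (∇ × F)_x = ∂F_z/∂y - ∂F_y/∂z = 0,
    (∇ × F)_y = ∂F_x/∂z - ∂F_z/∂x = 0,
    (∇ × F)_z = ∂F_y/∂x - ∂F_x/∂y = 65x^4 + 65y^4.

On z = 0, (curl F)_z = 65x^4 + 65y^4.

Convert to polar (x = r cos θ, y = r sin θ, dA = r dr dθ); the integrand becomes 65r^4(sin(θ)^4 + cos(θ)^4), so

    ∬_D (curl F)_z dA = ∫_0^{2π} ∫_0^{1} (65r^4(sin(θ)^4 + cos(θ)^4)) · r dr dθ.

Inner (r from 0 to 1): 65sin(θ)^4/6 + 65cos(θ)^4/6.
Outer (θ from 0 to 2π): 65π/4.

Therefore ∮_C F · dr = 65π/4.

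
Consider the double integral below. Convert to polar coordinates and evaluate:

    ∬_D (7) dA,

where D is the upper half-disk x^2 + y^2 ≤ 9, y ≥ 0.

The region D is 0 ≤ r ≤ 3, 0 ≤ θ ≤ π in polar coordinates, where x = r cos(θ), y = r sin(θ), and dA = r dr dθ.

Under the substitution, the integrand becomes 7, so

    ∬_D (7) dA = ∫_{0}^{π} ∫_{0}^{3} (7) · r dr dθ.

Inner integral (in r): ∫_{0}^{3} (7) · r dr = 63/2.

Outer integral (in θ): ∫_{0}^{π} (63/2) dθ = 63π/2.

Therefore ∬_D (7) dA = 63π/2.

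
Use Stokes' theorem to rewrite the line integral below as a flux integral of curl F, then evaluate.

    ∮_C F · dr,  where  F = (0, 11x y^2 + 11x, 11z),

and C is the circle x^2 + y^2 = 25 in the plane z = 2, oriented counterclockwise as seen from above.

Let S be the flat disk x^2 + y^2 ≤ 25 in the plane z = 2, with upward unit normal n̂ = ẑ. By Stokes' theorem,

    ∮_C F · dr = ∬_S (∇ × F) · n̂ dS = ∬_D (curl F)_z dA,

where D is the disk x^2 + y^2 ≤ 25.

Compute the curl of F = (0, 11x y^2 + 11x, 11z):
    (∇ × F)_x = ∂F_z/∂y - ∂F_y/∂z = 0,
    (∇ × F)_y = ∂F_x/∂z - ∂F_z/∂x = 0,
    (∇ × F)_z = ∂F_y/∂x - ∂F_x/∂y = 11y^2 + 11.

On z = 2, (curl F)_z = 11y^2 + 11.

Convert to polar (x = r cos θ, y = r sin θ, dA = r dr dθ); the integrand becomes 11r^2sin(θ)^2 + 11, so

    ∬_D (curl F)_z dA = ∫_0^{2π} ∫_0^{5} (11r^2sin(θ)^2 + 11) · r dr dθ.

Inner (r from 0 to 5): 6875sin(θ)^2/4 + 275/2.
Outer (θ from 0 to 2π): 7975π/4.

Therefore ∮_C F · dr = 7975π/4.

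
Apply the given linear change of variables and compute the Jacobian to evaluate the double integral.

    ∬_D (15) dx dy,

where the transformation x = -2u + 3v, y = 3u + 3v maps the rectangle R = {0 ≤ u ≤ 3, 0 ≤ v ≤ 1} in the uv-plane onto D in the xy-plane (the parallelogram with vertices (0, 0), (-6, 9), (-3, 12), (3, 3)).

Compute the Jacobian determinant of (x, y) with respect to (u, v):

    ∂(x,y)/∂(u,v) = | -2  3 | = (-2)(3) - (3)(3) = -15.
                   | 3  3 |

Its absolute value is |J| = 15 (the area scaling factor).

Substituting x = -2u + 3v, y = 3u + 3v into the integrand,

    15 → 15,

so the integral becomes

    ∬_R (15) · |J| du dv = ∫_0^3 ∫_0^1 (225) dv du.

Inner (v): 225.
Outer (u): 675.

Therefore ∬_D (15) dx dy = 675.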